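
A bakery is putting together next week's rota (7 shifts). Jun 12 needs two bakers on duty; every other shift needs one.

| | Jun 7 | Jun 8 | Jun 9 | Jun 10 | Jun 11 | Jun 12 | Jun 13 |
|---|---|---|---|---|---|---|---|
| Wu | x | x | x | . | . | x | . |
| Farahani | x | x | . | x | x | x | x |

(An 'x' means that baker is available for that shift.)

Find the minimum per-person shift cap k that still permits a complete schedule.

4

With 2 bakers and 8 worker-slots to fill, someone must work at least ⌈8/2⌉ = 4 shifts, so k ≥ 4.
k = 4 works: Jun 7→Wu, Jun 8→Wu, Jun 9→Wu, Jun 10→Farahani, Jun 11→Farahani, Jun 12→Wu+Farahani, Jun 13→Farahani.
Loads: Wu 4, Farahani 4 — all ≤ 4.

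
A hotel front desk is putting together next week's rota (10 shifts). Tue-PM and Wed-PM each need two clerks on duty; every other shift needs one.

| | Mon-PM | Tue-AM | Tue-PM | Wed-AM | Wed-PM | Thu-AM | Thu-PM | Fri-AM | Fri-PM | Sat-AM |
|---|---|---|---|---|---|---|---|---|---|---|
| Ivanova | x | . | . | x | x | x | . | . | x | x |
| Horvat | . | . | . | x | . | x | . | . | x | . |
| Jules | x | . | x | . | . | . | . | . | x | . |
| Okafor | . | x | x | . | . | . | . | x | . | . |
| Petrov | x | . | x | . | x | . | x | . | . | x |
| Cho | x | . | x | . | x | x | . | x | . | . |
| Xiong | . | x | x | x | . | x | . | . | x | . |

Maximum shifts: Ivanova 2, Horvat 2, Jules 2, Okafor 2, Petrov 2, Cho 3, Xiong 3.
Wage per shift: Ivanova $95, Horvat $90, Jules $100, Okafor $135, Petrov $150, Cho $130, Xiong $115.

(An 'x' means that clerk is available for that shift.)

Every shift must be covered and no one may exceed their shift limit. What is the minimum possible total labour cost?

$1325

Thu-PM can only be covered by Petrov, so that assignment is forced.
Picking the cheapest available clerk for each shift independently would cost $1295, but that ignores the shift limits.
An optimal schedule: Mon-PM→Jules, Tue-AM→Xiong, Tue-PM→Jules+Xiong, Wed-AM→Horvat, Wed-PM→Ivanova+Cho, Thu-AM→Horvat, Thu-PM→Petrov, Fri-AM→Cho, Fri-PM→Xiong, Sat-AM→Ivanova.
Total: 100 + 115 + 100 + 115 + 90 + 95 + 130 + 90 + 150 + 130 + 115 + 95 = $1325.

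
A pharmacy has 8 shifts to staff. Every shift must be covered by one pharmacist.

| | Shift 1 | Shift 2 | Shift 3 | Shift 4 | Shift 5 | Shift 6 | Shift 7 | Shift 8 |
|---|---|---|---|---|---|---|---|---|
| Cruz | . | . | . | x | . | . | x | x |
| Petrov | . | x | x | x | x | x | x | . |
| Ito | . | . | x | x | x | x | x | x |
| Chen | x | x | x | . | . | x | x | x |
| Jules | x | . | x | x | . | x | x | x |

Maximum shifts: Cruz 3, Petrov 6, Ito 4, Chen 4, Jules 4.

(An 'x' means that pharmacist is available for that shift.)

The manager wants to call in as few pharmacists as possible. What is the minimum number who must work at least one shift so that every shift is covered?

2

8 slots to fill and no one can take more than 6, so at least ⌈8/6⌉ = 2 pharmacists are needed.
Petrov and Chen alone can cover everything: Shift 1→Chen, Shift 2→Petrov, Shift 3→Petrov, Shift 4→Petrov, Shift 5→Petrov, Shift 6→Petrov, Shift 7→Petrov, Shift 8→Chen.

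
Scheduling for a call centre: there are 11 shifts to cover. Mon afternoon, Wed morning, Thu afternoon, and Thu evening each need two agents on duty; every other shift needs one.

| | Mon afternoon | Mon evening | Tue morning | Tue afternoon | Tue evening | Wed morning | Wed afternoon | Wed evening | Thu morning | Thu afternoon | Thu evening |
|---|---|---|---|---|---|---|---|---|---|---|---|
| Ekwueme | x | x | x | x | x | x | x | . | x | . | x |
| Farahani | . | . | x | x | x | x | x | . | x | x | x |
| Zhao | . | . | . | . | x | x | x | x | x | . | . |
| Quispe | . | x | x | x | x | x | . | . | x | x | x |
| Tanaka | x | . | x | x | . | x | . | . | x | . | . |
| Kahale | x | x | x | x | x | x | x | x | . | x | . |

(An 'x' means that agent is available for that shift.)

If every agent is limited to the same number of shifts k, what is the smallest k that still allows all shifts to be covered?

With 6 agents and 15 worker-slots to fill, someone must work at least ⌈15/6⌉ = 3 shifts, so k ≥ 3.
k = 3 works: Mon afternoon→Ekwueme+Tanaka, Mon evening→Ekwueme, Tue morning→Quispe, Tue afternoon→Quispe, Tue evening→Zhao, Wed morning→Tanaka+Kahale, Wed afternoon→Farahani, Wed evening→Zhao, Thu morning→Zhao, Thu afternoon→Farahani+Quispe, Thu evening→Ekwueme+Farahani.
Loads: Ekwueme 3, Farahani 3, Zhao 3, Quispe 3, Tanaka 2, Kahale 1 — all ≤ 3.

3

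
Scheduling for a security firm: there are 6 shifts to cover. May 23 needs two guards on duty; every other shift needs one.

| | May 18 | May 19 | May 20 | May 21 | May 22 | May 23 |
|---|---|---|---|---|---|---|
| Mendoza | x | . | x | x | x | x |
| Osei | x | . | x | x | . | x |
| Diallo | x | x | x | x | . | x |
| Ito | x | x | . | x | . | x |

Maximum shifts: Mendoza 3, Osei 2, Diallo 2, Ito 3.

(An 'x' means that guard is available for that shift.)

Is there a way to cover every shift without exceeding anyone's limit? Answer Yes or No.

Yes

May 22 can only be covered by Mendoza, so that assignment is forced.
One valid schedule: May 18→Mendoza, May 19→Diallo, May 20→Mendoza, May 21→Osei, May 22→Mendoza, May 23→Osei+Diallo.
Loads: Mendoza 3/3, Osei 2/2, Diallo 2/2, Ito 0/3 — all within limits.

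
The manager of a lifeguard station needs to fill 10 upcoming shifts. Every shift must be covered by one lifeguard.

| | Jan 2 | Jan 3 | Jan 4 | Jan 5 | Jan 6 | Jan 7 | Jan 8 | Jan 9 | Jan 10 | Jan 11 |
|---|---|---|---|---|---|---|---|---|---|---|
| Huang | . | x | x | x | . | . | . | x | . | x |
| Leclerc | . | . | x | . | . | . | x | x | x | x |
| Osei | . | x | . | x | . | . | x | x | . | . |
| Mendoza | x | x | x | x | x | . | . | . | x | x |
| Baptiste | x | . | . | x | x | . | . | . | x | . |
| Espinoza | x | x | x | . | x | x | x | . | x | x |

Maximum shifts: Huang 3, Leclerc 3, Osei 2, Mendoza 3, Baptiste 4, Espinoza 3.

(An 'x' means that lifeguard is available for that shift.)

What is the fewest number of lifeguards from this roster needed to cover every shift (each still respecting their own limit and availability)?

3

10 slots to fill and no one can take more than 4, so at least ⌈10/4⌉ = 3 lifeguards are needed.
Huang, Baptiste, and Espinoza alone can cover everything: Jan 2→Baptiste, Jan 3→Huang, Jan 4→Huang, Jan 5→Baptiste, Jan 6→Baptiste, Jan 7→Espinoza, Jan 8→Espinoza, Jan 9→Huang, Jan 10→Baptiste, Jan 11→Espinoza.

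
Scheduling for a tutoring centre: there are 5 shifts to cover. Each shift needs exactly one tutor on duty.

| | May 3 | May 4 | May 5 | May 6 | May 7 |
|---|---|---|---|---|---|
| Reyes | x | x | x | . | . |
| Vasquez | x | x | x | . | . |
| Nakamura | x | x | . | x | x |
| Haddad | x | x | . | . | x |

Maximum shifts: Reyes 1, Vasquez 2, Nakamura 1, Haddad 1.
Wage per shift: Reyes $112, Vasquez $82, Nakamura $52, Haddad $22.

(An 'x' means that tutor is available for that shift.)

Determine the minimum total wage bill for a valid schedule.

May 6 can only be covered by Nakamura, so that assignment is forced.
Picking the cheapest available tutor for each shift independently would cost $200, but that ignores the shift limits.
An optimal schedule: May 3→Vasquez, May 4→Vasquez, May 5→Reyes, May 6→Nakamura, May 7→Haddad.
Total: 82 + 82 + 112 + 52 + 22 = $350.

$350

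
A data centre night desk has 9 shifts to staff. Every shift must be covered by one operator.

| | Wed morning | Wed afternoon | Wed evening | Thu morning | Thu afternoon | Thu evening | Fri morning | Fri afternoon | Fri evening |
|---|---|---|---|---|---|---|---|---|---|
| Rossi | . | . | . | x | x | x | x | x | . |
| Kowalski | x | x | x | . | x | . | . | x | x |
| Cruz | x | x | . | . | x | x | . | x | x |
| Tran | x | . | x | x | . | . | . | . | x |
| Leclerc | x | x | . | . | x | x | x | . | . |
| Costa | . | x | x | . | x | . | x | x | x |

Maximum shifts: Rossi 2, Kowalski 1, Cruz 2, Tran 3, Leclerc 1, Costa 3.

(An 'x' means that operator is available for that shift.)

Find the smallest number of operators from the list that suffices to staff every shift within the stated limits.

4

9 slots to fill and no one can take more than 3, so at least ⌈9/3⌉ = 3 operators are needed.
Any 3 operators together have capacity at most 3+3+2 = 8 < 9 slots, so 3 can never suffice.
Rossi, Kowalski, Tran, and Costa alone can cover everything: Wed morning→Kowalski, Wed afternoon→Costa, Wed evening→Tran, Thu morning→Tran, Thu afternoon→Costa, Thu evening→Rossi, Fri morning→Rossi, Fri afternoon→Costa, Fri evening→Tran.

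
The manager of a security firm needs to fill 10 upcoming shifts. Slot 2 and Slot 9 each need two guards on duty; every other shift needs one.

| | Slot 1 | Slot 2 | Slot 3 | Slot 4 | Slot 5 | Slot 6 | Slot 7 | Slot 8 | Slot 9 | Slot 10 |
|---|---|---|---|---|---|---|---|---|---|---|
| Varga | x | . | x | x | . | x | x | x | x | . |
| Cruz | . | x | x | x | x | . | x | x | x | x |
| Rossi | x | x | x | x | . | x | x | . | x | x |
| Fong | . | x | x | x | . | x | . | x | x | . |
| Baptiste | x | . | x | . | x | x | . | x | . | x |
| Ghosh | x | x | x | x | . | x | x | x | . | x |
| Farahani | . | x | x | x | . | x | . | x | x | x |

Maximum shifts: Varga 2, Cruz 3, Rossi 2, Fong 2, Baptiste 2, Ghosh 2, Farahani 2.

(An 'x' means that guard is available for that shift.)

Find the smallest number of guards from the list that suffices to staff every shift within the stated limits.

6

12 slots to fill and no one can take more than 3, so at least ⌈12/3⌉ = 4 guards are needed.
Any 5 guards together have capacity at most 3+2+2+2+2 = 11 < 12 slots, so 5 can never suffice.
Varga, Cruz, Rossi, Fong, Baptiste, and Ghosh alone can cover everything: Slot 1→Varga, Slot 2→Fong+Ghosh, Slot 3→Baptiste, Slot 4→Cruz, Slot 5→Cruz, Slot 6→Rossi, Slot 7→Varga, Slot 8→Baptiste, Slot 9→Rossi+Fong, Slot 10→Cruz.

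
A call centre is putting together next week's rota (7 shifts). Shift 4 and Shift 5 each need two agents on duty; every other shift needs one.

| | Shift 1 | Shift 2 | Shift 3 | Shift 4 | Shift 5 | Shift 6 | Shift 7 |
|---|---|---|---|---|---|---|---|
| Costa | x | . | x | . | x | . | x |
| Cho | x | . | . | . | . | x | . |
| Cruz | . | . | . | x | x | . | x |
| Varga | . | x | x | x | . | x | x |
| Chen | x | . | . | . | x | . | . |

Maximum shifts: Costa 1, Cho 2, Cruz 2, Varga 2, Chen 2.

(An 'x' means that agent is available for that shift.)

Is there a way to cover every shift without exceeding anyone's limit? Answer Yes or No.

No

Total capacity is 9 and 9 slots are needed, so capacity alone doesn't rule it out.
Shifts {Shift 2, Shift 3, Shift 4, Shift 5, Shift 7} need 7 worker-slots in total, but the agents available for any of those shifts (Costa, Cruz, Varga, and Chen) can supply at most 6 among them. So no valid schedule exists.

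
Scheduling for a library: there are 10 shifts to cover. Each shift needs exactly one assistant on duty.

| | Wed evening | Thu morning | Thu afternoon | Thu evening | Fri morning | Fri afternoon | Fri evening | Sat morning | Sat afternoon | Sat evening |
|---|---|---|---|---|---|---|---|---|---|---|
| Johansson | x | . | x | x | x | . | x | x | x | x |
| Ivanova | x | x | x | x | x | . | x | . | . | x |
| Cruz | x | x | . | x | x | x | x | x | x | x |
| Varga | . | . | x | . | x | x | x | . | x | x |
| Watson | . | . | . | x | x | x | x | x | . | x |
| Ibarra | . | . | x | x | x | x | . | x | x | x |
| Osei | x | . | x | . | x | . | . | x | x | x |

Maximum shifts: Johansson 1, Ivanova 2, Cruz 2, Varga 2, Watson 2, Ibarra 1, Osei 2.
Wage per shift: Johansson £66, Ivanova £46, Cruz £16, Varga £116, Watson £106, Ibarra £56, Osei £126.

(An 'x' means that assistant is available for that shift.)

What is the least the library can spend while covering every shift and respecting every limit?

Picking the cheapest available assistant for each shift independently would cost £190, but that ignores the shift limits.
An optimal schedule: Wed evening→Johansson, Thu morning→Ivanova, Thu afternoon→Ivanova, Thu evening→Cruz, Fri morning→Watson, Fri afternoon→Cruz, Fri evening→Varga, Sat morning→Watson, Sat afternoon→Varga, Sat evening→Ibarra.
Total: 66 + 46 + 46 + 16 + 106 + 16 + 116 + 106 + 116 + 56 = £690.

£690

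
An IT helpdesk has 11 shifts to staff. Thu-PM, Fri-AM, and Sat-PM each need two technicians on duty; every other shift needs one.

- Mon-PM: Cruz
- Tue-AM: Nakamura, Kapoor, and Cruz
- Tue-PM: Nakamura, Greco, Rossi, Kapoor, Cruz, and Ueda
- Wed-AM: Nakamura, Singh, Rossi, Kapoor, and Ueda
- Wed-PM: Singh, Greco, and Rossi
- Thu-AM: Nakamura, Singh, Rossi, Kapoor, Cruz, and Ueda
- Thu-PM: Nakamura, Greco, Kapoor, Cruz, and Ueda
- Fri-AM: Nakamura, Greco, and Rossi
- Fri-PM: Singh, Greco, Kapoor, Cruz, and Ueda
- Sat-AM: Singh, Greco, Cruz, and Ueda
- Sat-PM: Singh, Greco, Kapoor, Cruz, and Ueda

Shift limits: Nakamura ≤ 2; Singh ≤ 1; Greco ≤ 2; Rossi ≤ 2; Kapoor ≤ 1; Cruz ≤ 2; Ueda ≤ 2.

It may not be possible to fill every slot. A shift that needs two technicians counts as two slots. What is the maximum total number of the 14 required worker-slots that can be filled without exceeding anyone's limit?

Total capacity across all technicians is 2+1+2+2+1+2+2 = 12, and 14 slots are needed, so at most 12 can be filled.
An assignment achieving 12: Mon-PM→Cruz, Tue-AM→Nakamura, Tue-PM→Rossi, Wed-AM→Rossi, Wed-PM→Singh, Thu-PM→Kapoor+Cruz, Fri-AM→Nakamura+Greco, Fri-PM→Ueda, Sat-AM→Greco, Sat-PM→Ueda.
Loads: Nakamura 2/2, Singh 1/1, Greco 2/2, Rossi 2/2, Kapoor 1/1, Cruz 2/2, Ueda 2/2.

12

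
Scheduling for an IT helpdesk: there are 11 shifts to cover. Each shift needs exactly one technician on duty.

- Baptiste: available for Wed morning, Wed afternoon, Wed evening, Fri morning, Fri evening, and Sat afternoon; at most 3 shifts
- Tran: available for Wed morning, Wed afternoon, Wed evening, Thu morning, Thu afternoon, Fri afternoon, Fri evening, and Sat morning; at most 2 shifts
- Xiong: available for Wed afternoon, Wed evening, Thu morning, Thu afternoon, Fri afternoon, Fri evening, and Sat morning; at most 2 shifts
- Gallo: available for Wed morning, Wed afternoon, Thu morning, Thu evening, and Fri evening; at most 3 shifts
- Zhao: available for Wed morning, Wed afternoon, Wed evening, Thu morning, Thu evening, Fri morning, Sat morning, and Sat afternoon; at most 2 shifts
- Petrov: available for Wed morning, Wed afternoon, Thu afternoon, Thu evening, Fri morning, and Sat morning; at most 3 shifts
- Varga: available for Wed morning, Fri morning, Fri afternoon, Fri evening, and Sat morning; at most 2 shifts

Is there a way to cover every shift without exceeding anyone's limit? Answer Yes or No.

One valid schedule: Wed morning→Gallo, Wed afternoon→Gallo, Wed evening→Baptiste, Thu morning→Xiong, Thu afternoon→Tran, Thu evening→Gallo, Fri morning→Baptiste, Fri afternoon→Tran, Fri evening→Xiong, Sat morning→Zhao, Sat afternoon→Baptiste.
Loads: Baptiste 3/3, Tran 2/2, Xiong 2/2, Gallo 3/3, Zhao 1/2, Petrov 0/3, Varga 0/2 — all within limits.

Yes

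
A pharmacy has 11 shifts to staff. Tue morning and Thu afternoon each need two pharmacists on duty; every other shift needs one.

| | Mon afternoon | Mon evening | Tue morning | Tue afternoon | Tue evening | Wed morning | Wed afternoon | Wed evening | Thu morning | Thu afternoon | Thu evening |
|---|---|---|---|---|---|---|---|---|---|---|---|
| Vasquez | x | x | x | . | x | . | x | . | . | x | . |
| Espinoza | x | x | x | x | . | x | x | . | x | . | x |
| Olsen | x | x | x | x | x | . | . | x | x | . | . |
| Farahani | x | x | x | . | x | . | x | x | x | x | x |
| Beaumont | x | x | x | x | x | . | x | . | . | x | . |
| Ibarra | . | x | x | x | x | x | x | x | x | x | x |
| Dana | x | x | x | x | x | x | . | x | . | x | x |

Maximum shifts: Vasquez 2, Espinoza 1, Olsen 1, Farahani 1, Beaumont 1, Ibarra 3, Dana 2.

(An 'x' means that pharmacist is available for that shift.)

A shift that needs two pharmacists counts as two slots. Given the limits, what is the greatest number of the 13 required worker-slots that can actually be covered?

Total capacity across all pharmacists is 2+1+1+1+1+3+2 = 11, and 13 slots are needed, so at most 11 can be filled.
An assignment achieving 11: Mon afternoon→Dana, Mon evening→Dana, Tue afternoon→Beaumont, Tue evening→Ibarra, Wed morning→Espinoza, Wed afternoon→Vasquez, Wed evening→Olsen, Thu morning→Farahani, Thu afternoon→Vasquez+Ibarra, Thu evening→Ibarra.
Loads: Vasquez 2/2, Espinoza 1/1, Olsen 1/1, Farahani 1/1, Beaumont 1/1, Ibarra 3/3, Dana 2/2.

11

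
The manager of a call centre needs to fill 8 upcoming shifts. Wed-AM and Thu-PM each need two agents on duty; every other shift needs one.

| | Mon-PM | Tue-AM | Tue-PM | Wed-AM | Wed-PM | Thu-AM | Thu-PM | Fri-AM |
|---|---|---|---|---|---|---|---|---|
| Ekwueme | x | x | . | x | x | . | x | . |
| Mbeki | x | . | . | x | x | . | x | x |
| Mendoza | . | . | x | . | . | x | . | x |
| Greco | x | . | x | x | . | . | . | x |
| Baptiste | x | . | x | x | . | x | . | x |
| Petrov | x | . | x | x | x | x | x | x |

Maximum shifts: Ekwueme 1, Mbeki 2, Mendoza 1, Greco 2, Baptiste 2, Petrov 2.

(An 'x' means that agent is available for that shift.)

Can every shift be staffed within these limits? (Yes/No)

Yes

Tue-AM can only be covered by Ekwueme, so that assignment is forced.
One valid schedule: Mon-PM→Greco, Tue-AM→Ekwueme, Tue-PM→Greco, Wed-AM→Baptiste+Petrov, Wed-PM→Mbeki, Thu-AM→Mendoza, Thu-PM→Mbeki+Petrov, Fri-AM→Baptiste.
Loads: Ekwueme 1/1, Mbeki 2/2, Mendoza 1/1, Greco 2/2, Baptiste 2/2, Petrov 2/2 — all within limits.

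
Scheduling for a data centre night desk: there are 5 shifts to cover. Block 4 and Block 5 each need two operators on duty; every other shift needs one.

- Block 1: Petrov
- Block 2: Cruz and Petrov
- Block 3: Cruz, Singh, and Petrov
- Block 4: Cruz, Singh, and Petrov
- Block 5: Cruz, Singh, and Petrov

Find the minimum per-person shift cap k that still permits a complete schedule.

3

With 3 operators and 7 worker-slots to fill, someone must work at least ⌈7/3⌉ = 3 shifts, so k ≥ 3.
k = 3 works: Block 1→Petrov, Block 2→Cruz, Block 3→Cruz, Block 4→Cruz+Singh, Block 5→Singh+Petrov.
Loads: Cruz 3, Singh 2, Petrov 2 — all ≤ 3.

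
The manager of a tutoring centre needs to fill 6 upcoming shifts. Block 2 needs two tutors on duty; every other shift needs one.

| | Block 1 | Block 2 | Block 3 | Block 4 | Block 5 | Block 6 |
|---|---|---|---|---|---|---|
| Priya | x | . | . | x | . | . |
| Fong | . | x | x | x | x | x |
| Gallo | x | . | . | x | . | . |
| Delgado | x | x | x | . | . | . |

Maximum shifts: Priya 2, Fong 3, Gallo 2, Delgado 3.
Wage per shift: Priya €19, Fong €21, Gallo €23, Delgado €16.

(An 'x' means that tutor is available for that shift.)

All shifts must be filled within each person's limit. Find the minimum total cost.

€130

Block 2 can only be covered by Fong and Delgado, so that assignment is forced.
Block 5 can only be covered by Fong, so that assignment is forced.
Block 6 can only be covered by Fong, so that assignment is forced.
Picking the cheapest available tutor for each shift independently would cost €130, and that bound is achievable.
An optimal schedule: Block 1→Delgado, Block 2→Delgado+Fong, Block 3→Delgado, Block 4→Priya, Block 5→Fong, Block 6→Fong.
Total: 16 + 16 + 21 + 16 + 19 + 21 + 21 = €130.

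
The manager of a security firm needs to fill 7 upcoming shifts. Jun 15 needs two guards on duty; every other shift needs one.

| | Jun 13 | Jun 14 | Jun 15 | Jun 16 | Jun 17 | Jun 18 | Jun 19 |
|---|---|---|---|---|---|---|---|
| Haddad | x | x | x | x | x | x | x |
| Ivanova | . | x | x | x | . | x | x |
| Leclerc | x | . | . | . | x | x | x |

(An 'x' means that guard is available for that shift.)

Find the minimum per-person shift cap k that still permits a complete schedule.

3

With 3 guards and 8 worker-slots to fill, someone must work at least ⌈8/3⌉ = 3 shifts, so k ≥ 3.
k = 3 works: Jun 13→Haddad, Jun 14→Haddad, Jun 15→Haddad+Ivanova, Jun 16→Ivanova, Jun 17→Leclerc, Jun 18→Ivanova, Jun 19→Leclerc.
Loads: Haddad 3, Ivanova 3, Leclerc 2 — all ≤ 3.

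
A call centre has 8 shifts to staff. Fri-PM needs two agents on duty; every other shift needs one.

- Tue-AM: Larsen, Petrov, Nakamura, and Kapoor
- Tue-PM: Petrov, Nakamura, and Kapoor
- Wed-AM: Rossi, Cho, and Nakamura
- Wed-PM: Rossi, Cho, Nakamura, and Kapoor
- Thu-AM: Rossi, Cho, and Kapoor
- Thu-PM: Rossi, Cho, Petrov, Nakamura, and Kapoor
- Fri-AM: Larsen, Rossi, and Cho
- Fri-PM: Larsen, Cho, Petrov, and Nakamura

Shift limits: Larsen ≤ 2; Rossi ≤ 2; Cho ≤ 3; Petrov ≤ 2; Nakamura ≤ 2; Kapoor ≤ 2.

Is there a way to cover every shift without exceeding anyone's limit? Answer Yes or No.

One valid schedule: Tue-AM→Larsen, Tue-PM→Petrov, Wed-AM→Rossi, Wed-PM→Cho, Thu-AM→Rossi, Thu-PM→Cho, Fri-AM→Larsen, Fri-PM→Cho+Petrov.
Loads: Larsen 2/2, Rossi 2/2, Cho 3/3, Petrov 2/2, Nakamura 0/2, Kapoor 0/2 — all within limits.

Yes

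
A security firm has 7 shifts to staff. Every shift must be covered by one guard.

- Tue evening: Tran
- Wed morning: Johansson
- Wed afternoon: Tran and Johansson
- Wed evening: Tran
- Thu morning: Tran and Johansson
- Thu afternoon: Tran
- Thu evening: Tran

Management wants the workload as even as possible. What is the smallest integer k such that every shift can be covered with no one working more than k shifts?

4

With 2 guards and 7 worker-slots to fill, someone must work at least ⌈7/2⌉ = 4 shifts, so k ≥ 4.
k = 4 works: Tue evening→Tran, Wed morning→Johansson, Wed afternoon→Johansson, Wed evening→Tran, Thu morning→Johansson, Thu afternoon→Tran, Thu evening→Tran.
Loads: Tran 4, Johansson 3 — all ≤ 4.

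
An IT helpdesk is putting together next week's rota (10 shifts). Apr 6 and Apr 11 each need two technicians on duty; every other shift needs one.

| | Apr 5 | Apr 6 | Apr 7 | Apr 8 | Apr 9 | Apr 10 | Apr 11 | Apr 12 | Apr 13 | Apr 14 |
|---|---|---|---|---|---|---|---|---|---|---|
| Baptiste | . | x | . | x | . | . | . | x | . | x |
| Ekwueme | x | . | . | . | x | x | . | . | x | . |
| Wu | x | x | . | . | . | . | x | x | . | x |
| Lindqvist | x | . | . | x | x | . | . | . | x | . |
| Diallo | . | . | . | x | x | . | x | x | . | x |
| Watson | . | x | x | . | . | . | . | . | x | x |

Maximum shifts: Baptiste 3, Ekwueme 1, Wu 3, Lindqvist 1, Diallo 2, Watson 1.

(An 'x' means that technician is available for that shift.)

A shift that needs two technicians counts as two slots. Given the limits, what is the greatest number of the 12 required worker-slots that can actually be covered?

11

Total capacity across all technicians is 3+1+3+1+2+1 = 11, and 12 slots are needed, so at most 11 can be filled.
An assignment achieving 11: Apr 5→Wu, Apr 6→Baptiste+Wu, Apr 7→Watson, Apr 8→Baptiste, Apr 9→Lindqvist, Apr 10→Ekwueme, Apr 11→Wu+Diallo, Apr 12→Baptiste, Apr 14→Diallo.
Loads: Baptiste 3/3, Ekwueme 1/1, Wu 3/3, Lindqvist 1/1, Diallo 2/2, Watson 1/1.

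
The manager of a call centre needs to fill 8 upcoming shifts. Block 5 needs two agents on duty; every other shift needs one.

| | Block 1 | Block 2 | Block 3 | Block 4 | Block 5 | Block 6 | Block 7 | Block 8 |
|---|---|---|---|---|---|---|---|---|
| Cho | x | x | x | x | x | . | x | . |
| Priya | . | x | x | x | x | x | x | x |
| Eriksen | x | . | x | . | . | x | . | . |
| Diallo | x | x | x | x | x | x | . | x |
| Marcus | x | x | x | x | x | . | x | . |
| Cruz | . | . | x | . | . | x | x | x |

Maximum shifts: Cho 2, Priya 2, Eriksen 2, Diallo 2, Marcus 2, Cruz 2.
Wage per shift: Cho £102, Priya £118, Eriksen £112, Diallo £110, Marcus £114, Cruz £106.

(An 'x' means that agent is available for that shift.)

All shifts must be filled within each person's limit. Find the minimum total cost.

Picking the cheapest available agent for each shift independently would cost £934, but that ignores the shift limits.
An optimal schedule: Block 1→Cho, Block 2→Cho, Block 3→Eriksen, Block 4→Diallo, Block 5→Diallo+Marcus, Block 6→Eriksen, Block 7→Cruz, Block 8→Cruz.
Total: 102 + 102 + 112 + 110 + 110 + 114 + 112 + 106 + 106 = £974.

£974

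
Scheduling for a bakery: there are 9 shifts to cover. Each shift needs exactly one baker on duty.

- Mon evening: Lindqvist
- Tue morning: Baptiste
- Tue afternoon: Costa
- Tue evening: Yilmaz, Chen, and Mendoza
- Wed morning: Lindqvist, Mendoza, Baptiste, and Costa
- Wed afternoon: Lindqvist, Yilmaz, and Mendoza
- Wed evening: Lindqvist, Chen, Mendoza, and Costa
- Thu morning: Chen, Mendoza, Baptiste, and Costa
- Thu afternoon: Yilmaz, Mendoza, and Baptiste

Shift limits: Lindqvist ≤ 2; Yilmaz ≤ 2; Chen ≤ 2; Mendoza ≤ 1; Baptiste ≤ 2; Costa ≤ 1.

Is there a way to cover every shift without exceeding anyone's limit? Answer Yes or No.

Yes

Mon evening can only be covered by Lindqvist, so that assignment is forced.
Tue morning can only be covered by Baptiste, so that assignment is forced.
Tue afternoon can only be covered by Costa, so that assignment is forced.
One valid schedule: Mon evening→Lindqvist, Tue morning→Baptiste, Tue afternoon→Costa, Tue evening→Yilmaz, Wed morning→Mendoza, Wed afternoon→Lindqvist, Wed evening→Chen, Thu morning→Chen, Thu afternoon→Yilmaz.
Loads: Lindqvist 2/2, Yilmaz 2/2, Chen 2/2, Mendoza 1/1, Baptiste 1/2, Costa 1/1 — all within limits.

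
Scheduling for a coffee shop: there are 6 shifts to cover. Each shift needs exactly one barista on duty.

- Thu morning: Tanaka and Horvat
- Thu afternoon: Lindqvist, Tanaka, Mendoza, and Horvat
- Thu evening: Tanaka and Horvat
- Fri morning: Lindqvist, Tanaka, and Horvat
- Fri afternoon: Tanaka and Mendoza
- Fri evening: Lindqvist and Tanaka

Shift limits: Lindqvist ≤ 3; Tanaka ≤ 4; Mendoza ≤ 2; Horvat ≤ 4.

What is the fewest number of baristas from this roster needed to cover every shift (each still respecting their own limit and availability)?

6 slots to fill and no one can take more than 4, so at least ⌈6/4⌉ = 2 baristas are needed.
Lindqvist and Tanaka alone can cover everything: Thu morning→Tanaka, Thu afternoon→Lindqvist, Thu evening→Tanaka, Fri morning→Lindqvist, Fri afternoon→Tanaka, Fri evening→Lindqvist.

2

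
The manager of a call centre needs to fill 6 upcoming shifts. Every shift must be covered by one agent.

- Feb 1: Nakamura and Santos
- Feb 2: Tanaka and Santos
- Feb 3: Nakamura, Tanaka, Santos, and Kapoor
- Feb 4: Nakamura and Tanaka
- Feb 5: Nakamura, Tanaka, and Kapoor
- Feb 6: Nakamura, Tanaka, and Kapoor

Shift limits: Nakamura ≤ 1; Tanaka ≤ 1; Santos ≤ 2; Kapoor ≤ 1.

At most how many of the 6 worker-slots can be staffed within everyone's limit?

5

Total capacity across all agents is 1+1+2+1 = 5, and 6 slots are needed, so at most 5 can be filled.
An assignment achieving 5: Feb 1→Nakamura, Feb 2→Santos, Feb 3→Santos, Feb 4→Tanaka, Feb 5→Kapoor.
Loads: Nakamura 1/1, Tanaka 1/1, Santos 2/2, Kapoor 1/1.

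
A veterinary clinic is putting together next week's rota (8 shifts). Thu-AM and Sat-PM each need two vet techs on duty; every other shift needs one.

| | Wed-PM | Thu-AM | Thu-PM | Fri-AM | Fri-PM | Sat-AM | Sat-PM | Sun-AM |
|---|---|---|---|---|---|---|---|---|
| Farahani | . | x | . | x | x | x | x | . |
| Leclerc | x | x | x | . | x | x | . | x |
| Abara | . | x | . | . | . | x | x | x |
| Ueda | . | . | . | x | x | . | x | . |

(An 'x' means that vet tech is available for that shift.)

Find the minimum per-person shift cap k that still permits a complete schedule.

With 4 vet techs and 10 worker-slots to fill, someone must work at least ⌈10/4⌉ = 3 shifts, so k ≥ 3.
k = 3 works: Wed-PM→Leclerc, Thu-AM→Farahani+Abara, Thu-PM→Leclerc, Fri-AM→Farahani, Fri-PM→Farahani, Sat-AM→Abara, Sat-PM→Abara+Ueda, Sun-AM→Leclerc.
Loads: Farahani 3, Leclerc 3, Abara 3, Ueda 1 — all ≤ 3.

3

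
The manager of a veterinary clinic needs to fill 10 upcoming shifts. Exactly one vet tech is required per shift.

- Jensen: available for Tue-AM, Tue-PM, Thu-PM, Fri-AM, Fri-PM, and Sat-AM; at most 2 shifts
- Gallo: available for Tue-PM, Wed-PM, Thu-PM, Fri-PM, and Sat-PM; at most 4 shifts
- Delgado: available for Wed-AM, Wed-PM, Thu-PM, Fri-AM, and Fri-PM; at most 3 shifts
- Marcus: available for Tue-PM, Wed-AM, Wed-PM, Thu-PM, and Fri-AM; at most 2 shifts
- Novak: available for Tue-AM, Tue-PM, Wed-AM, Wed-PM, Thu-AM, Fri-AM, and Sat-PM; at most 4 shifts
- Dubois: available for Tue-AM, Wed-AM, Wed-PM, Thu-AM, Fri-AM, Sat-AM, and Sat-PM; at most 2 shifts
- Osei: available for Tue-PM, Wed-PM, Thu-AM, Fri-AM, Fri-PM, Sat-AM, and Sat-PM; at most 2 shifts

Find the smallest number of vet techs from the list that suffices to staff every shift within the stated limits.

10 slots to fill and no one can take more than 4, so at least ⌈10/4⌉ = 3 vet techs are needed.
Jensen, Gallo, and Novak alone can cover everything: Tue-AM→Jensen, Tue-PM→Novak, Wed-AM→Novak, Wed-PM→Gallo, Thu-AM→Novak, Thu-PM→Gallo, Fri-AM→Novak, Fri-PM→Gallo, Sat-AM→Jensen, Sat-PM→Gallo.

3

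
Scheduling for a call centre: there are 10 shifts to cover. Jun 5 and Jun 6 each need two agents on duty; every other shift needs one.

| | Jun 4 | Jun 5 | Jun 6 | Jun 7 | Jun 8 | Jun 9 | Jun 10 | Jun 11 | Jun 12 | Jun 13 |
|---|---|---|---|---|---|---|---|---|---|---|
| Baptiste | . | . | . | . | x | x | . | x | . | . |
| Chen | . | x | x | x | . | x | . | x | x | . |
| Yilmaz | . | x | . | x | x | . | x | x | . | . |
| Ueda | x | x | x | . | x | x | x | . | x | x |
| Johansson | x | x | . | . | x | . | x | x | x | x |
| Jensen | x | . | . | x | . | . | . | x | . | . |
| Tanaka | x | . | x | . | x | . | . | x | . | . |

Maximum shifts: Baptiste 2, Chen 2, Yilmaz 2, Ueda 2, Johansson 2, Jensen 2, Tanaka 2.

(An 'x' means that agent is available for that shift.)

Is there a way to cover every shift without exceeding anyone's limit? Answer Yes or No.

Yes

One valid schedule: Jun 4→Jensen, Jun 5→Yilmaz+Johansson, Jun 6→Chen+Ueda, Jun 7→Chen, Jun 8→Baptiste, Jun 9→Baptiste, Jun 10→Yilmaz, Jun 11→Jensen, Jun 12→Johansson, Jun 13→Ueda.
Loads: Baptiste 2/2, Chen 2/2, Yilmaz 2/2, Ueda 2/2, Johansson 2/2, Jensen 2/2, Tanaka 0/2 — all within limits.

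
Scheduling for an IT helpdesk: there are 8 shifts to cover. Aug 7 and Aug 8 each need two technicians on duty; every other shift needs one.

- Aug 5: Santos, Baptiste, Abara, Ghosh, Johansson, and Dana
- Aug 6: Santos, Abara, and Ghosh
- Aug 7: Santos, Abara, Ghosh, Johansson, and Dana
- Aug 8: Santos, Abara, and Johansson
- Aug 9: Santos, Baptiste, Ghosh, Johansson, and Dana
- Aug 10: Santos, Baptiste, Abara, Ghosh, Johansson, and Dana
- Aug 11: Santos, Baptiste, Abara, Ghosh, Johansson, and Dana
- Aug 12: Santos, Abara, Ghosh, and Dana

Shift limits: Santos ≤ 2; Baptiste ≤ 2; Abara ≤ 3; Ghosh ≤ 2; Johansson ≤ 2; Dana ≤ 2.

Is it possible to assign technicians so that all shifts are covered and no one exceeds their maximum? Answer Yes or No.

Yes

One valid schedule: Aug 5→Baptiste, Aug 6→Santos, Aug 7→Ghosh+Johansson, Aug 8→Santos+Abara, Aug 9→Baptiste, Aug 10→Abara, Aug 11→Ghosh, Aug 12→Abara.
Loads: Santos 2/2, Baptiste 2/2, Abara 3/3, Ghosh 2/2, Johansson 1/2, Dana 0/2 — all within limits.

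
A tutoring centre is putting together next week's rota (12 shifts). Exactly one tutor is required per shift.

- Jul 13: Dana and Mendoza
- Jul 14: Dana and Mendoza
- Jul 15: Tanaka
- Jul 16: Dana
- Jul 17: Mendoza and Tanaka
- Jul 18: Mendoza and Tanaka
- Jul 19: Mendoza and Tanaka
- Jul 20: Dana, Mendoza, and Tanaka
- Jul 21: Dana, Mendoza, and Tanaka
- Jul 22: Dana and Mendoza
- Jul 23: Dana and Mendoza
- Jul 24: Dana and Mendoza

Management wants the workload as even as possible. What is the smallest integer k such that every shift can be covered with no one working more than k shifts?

With 3 tutors and 12 worker-slots to fill, someone must work at least ⌈12/3⌉ = 4 shifts, so k ≥ 4.
k = 4 works: Jul 13→Dana, Jul 14→Dana, Jul 15→Tanaka, Jul 16→Dana, Jul 17→Mendoza, Jul 18→Mendoza, Jul 19→Tanaka, Jul 20→Tanaka, Jul 21→Tanaka, Jul 22→Dana, Jul 23→Mendoza, Jul 24→Mendoza.
Loads: Dana 4, Mendoza 4, Tanaka 4 — all ≤ 4.

4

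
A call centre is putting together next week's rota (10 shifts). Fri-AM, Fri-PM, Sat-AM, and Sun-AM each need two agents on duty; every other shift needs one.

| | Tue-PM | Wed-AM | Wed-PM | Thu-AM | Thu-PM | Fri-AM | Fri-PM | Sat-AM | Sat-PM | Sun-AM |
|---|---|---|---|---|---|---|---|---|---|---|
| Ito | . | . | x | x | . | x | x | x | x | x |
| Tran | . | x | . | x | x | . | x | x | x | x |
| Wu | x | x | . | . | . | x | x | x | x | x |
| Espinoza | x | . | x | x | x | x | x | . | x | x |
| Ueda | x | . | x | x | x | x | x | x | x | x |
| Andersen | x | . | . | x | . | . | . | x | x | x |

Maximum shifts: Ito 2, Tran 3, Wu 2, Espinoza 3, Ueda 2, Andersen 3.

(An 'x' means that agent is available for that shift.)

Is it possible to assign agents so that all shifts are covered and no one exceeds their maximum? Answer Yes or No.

Yes

One valid schedule: Tue-PM→Wu, Wed-AM→Tran, Wed-PM→Ito, Thu-AM→Ito, Thu-PM→Tran, Fri-AM→Wu+Espinoza, Fri-PM→Espinoza+Ueda, Sat-AM→Ueda+Andersen, Sat-PM→Tran, Sun-AM→Espinoza+Andersen.
Loads: Ito 2/2, Tran 3/3, Wu 2/2, Espinoza 3/3, Ueda 2/2, Andersen 2/3 — all within limits.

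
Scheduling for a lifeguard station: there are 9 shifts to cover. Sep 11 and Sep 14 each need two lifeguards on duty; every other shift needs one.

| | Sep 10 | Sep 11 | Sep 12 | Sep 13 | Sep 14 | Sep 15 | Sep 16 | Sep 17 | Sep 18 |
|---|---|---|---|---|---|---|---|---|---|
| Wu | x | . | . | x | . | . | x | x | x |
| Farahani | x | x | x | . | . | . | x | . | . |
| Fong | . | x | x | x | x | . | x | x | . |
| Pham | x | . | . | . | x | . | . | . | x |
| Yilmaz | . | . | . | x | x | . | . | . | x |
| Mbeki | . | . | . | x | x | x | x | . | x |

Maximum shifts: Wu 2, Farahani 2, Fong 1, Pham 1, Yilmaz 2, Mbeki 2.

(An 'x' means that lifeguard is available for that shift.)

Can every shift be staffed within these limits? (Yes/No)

Total capacity is 2+2+1+1+2+2 = 10 but 11 worker-slots are needed — infeasible.

No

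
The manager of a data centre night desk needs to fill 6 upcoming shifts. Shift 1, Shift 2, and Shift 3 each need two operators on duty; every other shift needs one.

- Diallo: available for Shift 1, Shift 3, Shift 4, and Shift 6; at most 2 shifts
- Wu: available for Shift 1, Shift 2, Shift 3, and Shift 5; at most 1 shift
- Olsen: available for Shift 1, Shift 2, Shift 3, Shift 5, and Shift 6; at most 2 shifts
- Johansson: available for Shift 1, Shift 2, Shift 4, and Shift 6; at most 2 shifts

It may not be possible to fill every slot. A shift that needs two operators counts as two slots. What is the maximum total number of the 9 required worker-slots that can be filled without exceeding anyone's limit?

7

Total capacity across all operators is 2+1+2+2 = 7, and 9 slots are needed, so at most 7 can be filled.
An assignment achieving 7: Shift 2→Olsen+Johansson, Shift 3→Diallo+Olsen, Shift 4→Diallo, Shift 5→Wu, Shift 6→Johansson.
Loads: Diallo 2/2, Wu 1/1, Olsen 2/2, Johansson 2/2.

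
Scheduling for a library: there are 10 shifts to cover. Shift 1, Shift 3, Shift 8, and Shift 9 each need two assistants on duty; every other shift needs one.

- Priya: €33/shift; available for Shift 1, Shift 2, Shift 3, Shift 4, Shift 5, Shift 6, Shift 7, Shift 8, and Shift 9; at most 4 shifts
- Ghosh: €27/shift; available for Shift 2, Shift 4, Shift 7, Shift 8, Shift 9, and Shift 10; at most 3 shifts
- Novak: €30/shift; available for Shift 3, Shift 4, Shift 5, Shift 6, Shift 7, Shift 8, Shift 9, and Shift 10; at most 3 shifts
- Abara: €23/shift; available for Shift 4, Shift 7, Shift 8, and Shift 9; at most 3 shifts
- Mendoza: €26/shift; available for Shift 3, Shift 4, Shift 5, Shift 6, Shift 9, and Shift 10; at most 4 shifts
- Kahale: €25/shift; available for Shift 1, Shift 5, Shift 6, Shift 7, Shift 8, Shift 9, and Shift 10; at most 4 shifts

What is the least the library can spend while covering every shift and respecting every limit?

€363

Shift 1 can only be covered by Priya and Kahale, so that assignment is forced.
Picking the cheapest available assistant for each shift independently would cost €358, but that ignores the shift limits.
An optimal schedule: Shift 1→Kahale+Priya, Shift 2→Ghosh, Shift 3→Mendoza+Novak, Shift 4→Mendoza, Shift 5→Kahale, Shift 6→Kahale, Shift 7→Abara, Shift 8→Abara+Kahale, Shift 9→Abara+Mendoza, Shift 10→Mendoza.
Total: 25 + 33 + 27 + 26 + 30 + 26 + 25 + 25 + 23 + 23 + 25 + 23 + 26 + 26 = €363.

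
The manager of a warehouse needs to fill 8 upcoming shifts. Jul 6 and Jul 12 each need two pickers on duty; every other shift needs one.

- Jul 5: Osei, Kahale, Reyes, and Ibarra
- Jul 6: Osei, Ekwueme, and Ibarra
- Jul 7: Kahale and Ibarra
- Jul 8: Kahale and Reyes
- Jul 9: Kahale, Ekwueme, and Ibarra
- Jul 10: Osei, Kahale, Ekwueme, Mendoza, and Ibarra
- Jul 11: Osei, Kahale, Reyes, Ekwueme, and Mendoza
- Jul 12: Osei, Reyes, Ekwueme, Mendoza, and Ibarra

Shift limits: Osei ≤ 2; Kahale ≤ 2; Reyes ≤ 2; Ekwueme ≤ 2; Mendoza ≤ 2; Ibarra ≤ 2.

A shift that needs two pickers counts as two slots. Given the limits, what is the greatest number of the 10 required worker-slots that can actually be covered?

Total capacity across all pickers is 2+2+2+2+2+2 = 12, and 10 slots are needed, so at most 10 can be filled.
An assignment achieving 10: Jul 5→Osei, Jul 6→Osei+Ekwueme, Jul 7→Kahale, Jul 8→Kahale, Jul 9→Ekwueme, Jul 10→Mendoza, Jul 11→Reyes, Jul 12→Reyes+Mendoza.
Loads: Osei 2/2, Kahale 2/2, Reyes 2/2, Ekwueme 2/2, Mendoza 2/2, Ibarra 0/2.

10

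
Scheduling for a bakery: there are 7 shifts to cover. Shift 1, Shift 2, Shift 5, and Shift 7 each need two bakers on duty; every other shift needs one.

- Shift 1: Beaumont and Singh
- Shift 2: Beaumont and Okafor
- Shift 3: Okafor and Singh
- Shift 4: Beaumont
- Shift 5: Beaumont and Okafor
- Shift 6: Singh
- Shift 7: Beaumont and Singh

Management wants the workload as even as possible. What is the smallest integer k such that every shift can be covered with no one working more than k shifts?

5

With 3 bakers and 11 worker-slots to fill, someone must work at least ⌈11/3⌉ = 4 shifts, so k ≥ 4.
k = 4 fails: Shifts {Shift 1, Shift 2, Shift 4, Shift 5, Shift 7} need 9 worker-slots in total, but the bakers available for any of those shifts (Beaumont, Okafor, and Singh) can supply at most 8 among them. So no valid schedule exists.
k = 5 works: Shift 1→Beaumont+Singh, Shift 2→Beaumont+Okafor, Shift 3→Okafor, Shift 4→Beaumont, Shift 5→Beaumont+Okafor, Shift 6→Singh, Shift 7→Beaumont+Singh.
Loads: Beaumont 5, Okafor 3, Singh 3 — all ≤ 5.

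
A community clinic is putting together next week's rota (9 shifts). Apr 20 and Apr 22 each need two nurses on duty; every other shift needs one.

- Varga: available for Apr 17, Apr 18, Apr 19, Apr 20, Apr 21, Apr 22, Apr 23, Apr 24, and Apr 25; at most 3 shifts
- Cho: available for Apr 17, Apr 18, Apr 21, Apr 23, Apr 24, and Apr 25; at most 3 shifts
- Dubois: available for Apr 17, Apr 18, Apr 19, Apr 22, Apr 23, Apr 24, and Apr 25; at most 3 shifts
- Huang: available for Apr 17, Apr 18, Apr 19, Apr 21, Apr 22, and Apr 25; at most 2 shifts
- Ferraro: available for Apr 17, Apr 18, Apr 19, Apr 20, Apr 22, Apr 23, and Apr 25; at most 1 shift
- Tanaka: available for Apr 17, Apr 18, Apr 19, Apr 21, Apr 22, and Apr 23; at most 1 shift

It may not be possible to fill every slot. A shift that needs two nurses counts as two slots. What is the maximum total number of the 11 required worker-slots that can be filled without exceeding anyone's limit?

11

Total capacity across all nurses is 3+3+3+2+1+1 = 13, and 11 slots are needed, so at most 11 can be filled.
An assignment achieving 11: Apr 17→Cho, Apr 18→Dubois, Apr 19→Dubois, Apr 20→Varga+Ferraro, Apr 21→Varga, Apr 22→Dubois+Huang, Apr 23→Cho, Apr 24→Varga, Apr 25→Cho.
Loads: Varga 3/3, Cho 3/3, Dubois 3/3, Huang 1/2, Ferraro 1/1, Tanaka 0/1.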